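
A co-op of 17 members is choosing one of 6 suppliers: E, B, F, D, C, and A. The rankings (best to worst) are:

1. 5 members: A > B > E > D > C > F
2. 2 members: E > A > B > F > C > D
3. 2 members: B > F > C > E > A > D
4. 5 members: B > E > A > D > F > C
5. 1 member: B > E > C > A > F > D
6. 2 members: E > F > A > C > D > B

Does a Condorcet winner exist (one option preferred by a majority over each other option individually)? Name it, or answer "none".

Checking pairwise contests:
B beats E 13–4.
A beats B 9–8.
E beats F 15–2.
E beats D 17–0.
E beats C 15–2.
E beats A 12–5.
Every option loses at least one head-to-head, so there is no Condorcet winner.

none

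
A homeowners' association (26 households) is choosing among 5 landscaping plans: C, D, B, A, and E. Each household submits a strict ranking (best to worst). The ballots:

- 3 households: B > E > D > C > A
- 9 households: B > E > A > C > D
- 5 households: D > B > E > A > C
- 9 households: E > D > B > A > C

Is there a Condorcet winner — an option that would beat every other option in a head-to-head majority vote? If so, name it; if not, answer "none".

none

Checking pairwise contests:
D beats C 17–9.
E beats D 21–5.
D beats B 14–12.
D beats A 17–9.
B beats E 17–9.
Every option loses at least one head-to-head, so there is no Condorcet winner.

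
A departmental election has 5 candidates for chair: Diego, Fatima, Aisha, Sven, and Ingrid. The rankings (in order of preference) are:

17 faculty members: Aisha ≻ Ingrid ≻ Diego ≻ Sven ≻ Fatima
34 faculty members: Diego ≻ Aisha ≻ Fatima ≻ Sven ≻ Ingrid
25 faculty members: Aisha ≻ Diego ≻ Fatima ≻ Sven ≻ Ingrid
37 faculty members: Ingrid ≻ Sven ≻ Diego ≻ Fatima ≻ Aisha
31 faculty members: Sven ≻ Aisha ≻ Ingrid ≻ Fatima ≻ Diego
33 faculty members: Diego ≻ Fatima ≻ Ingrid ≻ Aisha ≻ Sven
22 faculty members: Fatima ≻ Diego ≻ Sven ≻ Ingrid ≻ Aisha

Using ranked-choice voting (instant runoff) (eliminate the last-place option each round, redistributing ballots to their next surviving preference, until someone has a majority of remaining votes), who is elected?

Round 1: Diego 67, Fatima 22, Aisha 42, Sven 31, Ingrid 37. Eliminate Fatima.
Round 2: Diego 89, Aisha 42, Sven 31, Ingrid 37. Eliminate Sven.
Round 3: Diego 89, Aisha 73, Ingrid 37. Eliminate Ingrid.
Round 4: Diego 126, Aisha 73. Diego has a majority.

Diego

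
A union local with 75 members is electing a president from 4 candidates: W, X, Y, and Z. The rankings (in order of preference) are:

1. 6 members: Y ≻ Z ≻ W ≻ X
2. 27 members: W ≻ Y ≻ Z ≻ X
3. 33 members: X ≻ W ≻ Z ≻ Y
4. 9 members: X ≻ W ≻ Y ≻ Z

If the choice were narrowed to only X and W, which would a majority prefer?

X

Voters preferring X to W: 42; preferring W to X: 33.
X wins the head-to-head.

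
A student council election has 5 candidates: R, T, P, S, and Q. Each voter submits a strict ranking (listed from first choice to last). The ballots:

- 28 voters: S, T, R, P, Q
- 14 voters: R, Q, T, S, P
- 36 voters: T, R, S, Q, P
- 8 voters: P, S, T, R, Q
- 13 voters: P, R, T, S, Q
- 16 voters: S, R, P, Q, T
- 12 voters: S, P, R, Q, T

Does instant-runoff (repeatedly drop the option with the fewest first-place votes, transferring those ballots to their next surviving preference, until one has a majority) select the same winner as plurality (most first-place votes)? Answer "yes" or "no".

Instant-runoff — R1 R 14, T 36, P 21, S 56, Q 0 (Q out); R2 R 14, T 36, P 21, S 56 (R out); R3 T 50, P 21, S 56 (P out); R4 T 63, S 64 (S winner). Winner: S.
Plurality — first-place votes: R 14, T 36, P 21, S 56, Q 0. Winner: S.
The two methods agree.

yes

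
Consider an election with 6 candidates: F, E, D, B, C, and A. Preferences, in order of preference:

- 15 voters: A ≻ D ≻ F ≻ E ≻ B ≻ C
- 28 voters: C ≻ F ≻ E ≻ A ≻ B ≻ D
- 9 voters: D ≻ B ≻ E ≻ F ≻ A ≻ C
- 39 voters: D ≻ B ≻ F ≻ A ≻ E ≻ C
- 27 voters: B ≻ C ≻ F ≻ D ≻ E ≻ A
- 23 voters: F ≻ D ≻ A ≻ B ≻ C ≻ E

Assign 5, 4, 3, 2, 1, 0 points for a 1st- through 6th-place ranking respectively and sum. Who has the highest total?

F: 15·3 + 28·4 + 9·2 + 39·3 + 27·3 + 23·5 = 488
E: 15·2 + 28·3 + 9·3 + 39·1 + 27·1 + 23·0 = 207
D: 15·4 + 28·0 + 9·5 + 39·5 + 27·2 + 23·4 = 446
B: 15·1 + 28·1 + 9·4 + 39·4 + 27·5 + 23·2 = 416
C: 15·0 + 28·5 + 9·0 + 39·0 + 27·4 + 23·1 = 271
A: 15·5 + 28·2 + 9·1 + 39·2 + 27·0 + 23·3 = 287
F has the highest Borda score (488).

F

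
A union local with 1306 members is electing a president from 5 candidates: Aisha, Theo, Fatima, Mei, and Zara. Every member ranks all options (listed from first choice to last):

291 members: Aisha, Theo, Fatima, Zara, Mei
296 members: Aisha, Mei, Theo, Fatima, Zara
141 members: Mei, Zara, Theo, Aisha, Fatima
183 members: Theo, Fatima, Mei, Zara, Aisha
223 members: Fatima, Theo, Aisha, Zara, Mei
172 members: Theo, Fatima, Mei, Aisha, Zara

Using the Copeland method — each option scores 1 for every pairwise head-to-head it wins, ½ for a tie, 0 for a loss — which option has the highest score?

Aisha: beats Fatima, Mei, and Zara; loses to Theo → score 3.
Theo: beats Aisha, Fatima, Mei, and Zara → score 4.
Fatima: beats Mei and Zara; loses to Aisha and Theo → score 2.
Mei: beats Zara; loses to Aisha, Theo, and Fatima → score 1.
Zara: loses to Aisha, Theo, Fatima, and Mei → score 0.
Theo has the best pairwise record.

Theo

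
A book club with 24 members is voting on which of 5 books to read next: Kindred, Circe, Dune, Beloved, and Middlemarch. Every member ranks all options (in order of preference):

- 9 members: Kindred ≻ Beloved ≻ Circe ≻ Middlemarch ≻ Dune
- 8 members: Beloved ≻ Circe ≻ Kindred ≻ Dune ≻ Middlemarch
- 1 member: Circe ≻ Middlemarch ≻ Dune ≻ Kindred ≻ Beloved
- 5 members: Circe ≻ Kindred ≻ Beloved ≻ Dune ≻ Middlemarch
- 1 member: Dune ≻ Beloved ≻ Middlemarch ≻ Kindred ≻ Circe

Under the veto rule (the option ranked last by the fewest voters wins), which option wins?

Kindred

Last-place votes: Kindred 0, Circe 1, Dune 9, Beloved 1, Middlemarch 13.
Kindred is ranked last by the fewest voters, so Kindred wins.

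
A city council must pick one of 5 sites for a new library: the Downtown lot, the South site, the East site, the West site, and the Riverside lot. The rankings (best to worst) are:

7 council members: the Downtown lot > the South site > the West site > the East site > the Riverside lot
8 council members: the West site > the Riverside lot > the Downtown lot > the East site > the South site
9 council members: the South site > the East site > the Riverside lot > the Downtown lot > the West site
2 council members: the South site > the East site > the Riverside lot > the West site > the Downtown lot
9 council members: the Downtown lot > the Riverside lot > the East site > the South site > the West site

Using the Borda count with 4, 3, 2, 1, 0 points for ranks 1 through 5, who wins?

the Downtown lot: 7·4 + 8·2 + 9·1 + 2·0 + 9·4 = 89
the South site: 7·3 + 8·0 + 9·4 + 2·4 + 9·1 = 74
the East site: 7·1 + 8·1 + 9·3 + 2·3 + 9·2 = 66
the West site: 7·2 + 8·4 + 9·0 + 2·1 + 9·0 = 48
the Riverside lot: 7·0 + 8·3 + 9·2 + 2·2 + 9·3 = 73
the Downtown lot has the highest Borda score (89).

the Downtown lot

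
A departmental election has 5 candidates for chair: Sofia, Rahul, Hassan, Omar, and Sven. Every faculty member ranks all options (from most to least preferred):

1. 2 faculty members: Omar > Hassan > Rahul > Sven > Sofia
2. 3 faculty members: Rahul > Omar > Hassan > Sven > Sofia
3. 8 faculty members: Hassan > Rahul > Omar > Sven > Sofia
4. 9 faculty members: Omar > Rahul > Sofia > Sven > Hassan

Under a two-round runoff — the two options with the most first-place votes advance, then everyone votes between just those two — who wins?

Omar

Round 1 first-place votes: Sofia 0, Rahul 3, Hassan 8, Omar 11, Sven 0.
Omar and Hassan advance.
Runoff: Omar is preferred to Hassan by 14 voters; Hassan by 8.
Omar wins the runoff.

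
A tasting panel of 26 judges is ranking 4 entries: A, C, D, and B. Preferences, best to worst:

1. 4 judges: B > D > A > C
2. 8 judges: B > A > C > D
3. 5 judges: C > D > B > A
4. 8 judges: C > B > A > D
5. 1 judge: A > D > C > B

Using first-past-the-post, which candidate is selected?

First-place votes: A 1, C 13, D 0, B 12.
C has the most first-place votes.

C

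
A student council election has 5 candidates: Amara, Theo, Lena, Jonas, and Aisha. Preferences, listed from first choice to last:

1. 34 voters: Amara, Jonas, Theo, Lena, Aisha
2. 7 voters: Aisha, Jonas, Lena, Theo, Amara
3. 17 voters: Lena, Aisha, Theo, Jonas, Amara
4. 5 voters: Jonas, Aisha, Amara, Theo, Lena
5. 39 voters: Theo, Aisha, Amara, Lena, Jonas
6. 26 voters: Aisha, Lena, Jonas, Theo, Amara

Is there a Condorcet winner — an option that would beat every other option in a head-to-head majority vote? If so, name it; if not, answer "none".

none

Checking pairwise contests:
Theo beats Amara 89–39.
Jonas beats Theo 72–56.
Amara beats Lena 78–50.
Amara beats Jonas 73–55.
Theo beats Aisha 73–55.
Every option loses at least one head-to-head, so there is no Condorcet winner.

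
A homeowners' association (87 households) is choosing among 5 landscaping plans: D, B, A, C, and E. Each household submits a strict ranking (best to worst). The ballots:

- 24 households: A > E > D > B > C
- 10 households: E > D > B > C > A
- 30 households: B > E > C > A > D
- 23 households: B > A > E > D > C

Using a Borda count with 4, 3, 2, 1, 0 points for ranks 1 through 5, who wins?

D: 24·2 + 10·3 + 30·0 + 23·1 = 101
B: 24·1 + 10·2 + 30·4 + 23·4 = 256
A: 24·4 + 10·0 + 30·1 + 23·3 = 195
C: 24·0 + 10·1 + 30·2 + 23·0 = 70
E: 24·3 + 10·4 + 30·3 + 23·2 = 248
B has the highest Borda score (256).

B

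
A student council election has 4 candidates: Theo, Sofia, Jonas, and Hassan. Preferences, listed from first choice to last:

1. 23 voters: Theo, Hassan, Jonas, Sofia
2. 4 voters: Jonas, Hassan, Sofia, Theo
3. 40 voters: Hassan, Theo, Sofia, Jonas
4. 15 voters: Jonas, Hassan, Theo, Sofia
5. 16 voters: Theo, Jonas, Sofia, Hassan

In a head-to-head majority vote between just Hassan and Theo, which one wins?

Hassan

Voters preferring Hassan to Theo: 59; preferring Theo to Hassan: 39.
Hassan wins the head-to-head.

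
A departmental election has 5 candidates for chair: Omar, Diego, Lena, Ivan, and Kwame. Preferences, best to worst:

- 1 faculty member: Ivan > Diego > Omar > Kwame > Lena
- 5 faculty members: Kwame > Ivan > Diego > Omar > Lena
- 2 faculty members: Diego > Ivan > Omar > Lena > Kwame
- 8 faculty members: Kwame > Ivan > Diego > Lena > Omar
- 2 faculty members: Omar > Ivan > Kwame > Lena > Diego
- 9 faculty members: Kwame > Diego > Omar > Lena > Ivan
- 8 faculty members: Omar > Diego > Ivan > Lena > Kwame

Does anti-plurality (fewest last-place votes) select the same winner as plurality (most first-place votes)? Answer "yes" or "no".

Anti-plurality — last-place votes: Omar 8, Diego 2, Lena 6, Ivan 9, Kwame 10. Winner: Diego.
Plurality — first-place votes: Omar 10, Diego 2, Lena 0, Ivan 1, Kwame 22. Winner: Kwame.
The two methods disagree.

no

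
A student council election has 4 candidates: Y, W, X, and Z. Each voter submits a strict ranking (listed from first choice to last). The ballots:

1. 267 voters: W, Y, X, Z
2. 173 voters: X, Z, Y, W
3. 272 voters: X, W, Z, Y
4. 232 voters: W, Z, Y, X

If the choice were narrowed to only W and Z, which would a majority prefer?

Voters preferring W to Z: 771; preferring Z to W: 173.
W wins the head-to-head.

W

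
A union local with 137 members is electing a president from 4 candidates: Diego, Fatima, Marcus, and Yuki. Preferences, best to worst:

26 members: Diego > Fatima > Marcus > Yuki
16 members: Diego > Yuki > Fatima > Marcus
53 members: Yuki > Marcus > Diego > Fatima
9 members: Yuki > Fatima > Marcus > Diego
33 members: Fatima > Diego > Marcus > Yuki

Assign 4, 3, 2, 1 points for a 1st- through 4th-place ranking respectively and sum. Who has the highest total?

Diego: 26·4 + 16·4 + 53·2 + 9·1 + 33·3 = 382
Fatima: 26·3 + 16·2 + 53·1 + 9·3 + 33·4 = 322
Marcus: 26·2 + 16·1 + 53·3 + 9·2 + 33·2 = 311
Yuki: 26·1 + 16·3 + 53·4 + 9·4 + 33·1 = 355
Diego has the highest Borda score (382).

Diego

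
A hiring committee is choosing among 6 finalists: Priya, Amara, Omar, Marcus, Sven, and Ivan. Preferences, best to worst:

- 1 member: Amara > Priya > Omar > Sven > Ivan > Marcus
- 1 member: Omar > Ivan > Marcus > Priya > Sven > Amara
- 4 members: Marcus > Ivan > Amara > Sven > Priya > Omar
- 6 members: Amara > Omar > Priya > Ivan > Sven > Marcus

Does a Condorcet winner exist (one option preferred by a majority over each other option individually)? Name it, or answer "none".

Amara vs Priya: 11–1 for Amara.
Amara vs Omar: 11–1 for Amara.
Amara vs Marcus: 7–5 for Amara.
Amara vs Sven: 11–1 for Amara.
Amara vs Ivan: 7–5 for Amara.
Amara beats every other option head-to-head.

Amara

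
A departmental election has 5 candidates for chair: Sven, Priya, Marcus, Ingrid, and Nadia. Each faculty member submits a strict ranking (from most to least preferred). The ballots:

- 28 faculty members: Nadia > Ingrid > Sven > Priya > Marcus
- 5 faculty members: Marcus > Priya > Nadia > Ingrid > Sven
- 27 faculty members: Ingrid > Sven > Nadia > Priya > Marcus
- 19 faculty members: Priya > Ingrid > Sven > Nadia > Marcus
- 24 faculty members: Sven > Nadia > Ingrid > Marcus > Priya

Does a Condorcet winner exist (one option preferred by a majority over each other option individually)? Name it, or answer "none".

Checking pairwise contests:
Ingrid beats Sven 79–24.
Sven beats Priya 79–24.
Sven beats Marcus 98–5.
Nadia beats Ingrid 57–46.
Sven beats Nadia 70–33.
Every option loses at least one head-to-head, so there is no Condorcet winner.

none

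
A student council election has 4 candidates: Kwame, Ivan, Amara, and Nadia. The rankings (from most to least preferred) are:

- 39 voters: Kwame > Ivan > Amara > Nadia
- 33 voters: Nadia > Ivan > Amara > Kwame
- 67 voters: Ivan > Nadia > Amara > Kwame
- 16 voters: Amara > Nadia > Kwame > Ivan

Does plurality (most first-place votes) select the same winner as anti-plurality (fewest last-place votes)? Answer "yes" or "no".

Plurality — first-place votes: Kwame 39, Ivan 67, Amara 16, Nadia 33. Winner: Ivan.
Anti-plurality — last-place votes: Kwame 100, Ivan 16, Amara 0, Nadia 39. Winner: Amara.
The two methods disagree.

no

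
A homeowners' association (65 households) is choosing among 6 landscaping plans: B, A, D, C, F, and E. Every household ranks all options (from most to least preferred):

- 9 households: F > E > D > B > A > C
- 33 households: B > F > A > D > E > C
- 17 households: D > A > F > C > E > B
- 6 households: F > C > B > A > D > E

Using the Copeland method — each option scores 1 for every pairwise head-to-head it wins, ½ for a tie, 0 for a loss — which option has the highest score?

B: beats A, D, C, F, and E → score 5.
A: beats D, C, and E; loses to B and F → score 3.
D: beats C and E; loses to B, A, and F → score 2.
C: loses to B, A, D, F, and E → score 0.
F: beats A, D, C, and E; loses to B → score 4.
E: beats C; loses to B, A, D, and F → score 1.
B has the best pairwise record.

B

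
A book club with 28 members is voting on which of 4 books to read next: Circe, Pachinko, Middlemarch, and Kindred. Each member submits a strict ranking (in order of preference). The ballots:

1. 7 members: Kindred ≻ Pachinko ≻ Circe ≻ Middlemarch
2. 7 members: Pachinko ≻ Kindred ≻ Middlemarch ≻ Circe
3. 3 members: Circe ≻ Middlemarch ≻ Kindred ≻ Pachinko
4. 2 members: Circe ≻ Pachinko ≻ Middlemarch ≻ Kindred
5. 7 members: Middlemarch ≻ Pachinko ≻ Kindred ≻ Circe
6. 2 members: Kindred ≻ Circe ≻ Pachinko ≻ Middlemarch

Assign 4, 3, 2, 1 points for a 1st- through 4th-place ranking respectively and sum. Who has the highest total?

Pachinko

Circe: 7·2 + 7·1 + 3·4 + 2·4 + 7·1 + 2·3 = 54
Pachinko: 7·3 + 7·4 + 3·1 + 2·3 + 7·3 + 2·2 = 83
Middlemarch: 7·1 + 7·2 + 3·3 + 2·2 + 7·4 + 2·1 = 64
Kindred: 7·4 + 7·3 + 3·2 + 2·1 + 7·2 + 2·4 = 79
Pachinko has the highest Borda score (83).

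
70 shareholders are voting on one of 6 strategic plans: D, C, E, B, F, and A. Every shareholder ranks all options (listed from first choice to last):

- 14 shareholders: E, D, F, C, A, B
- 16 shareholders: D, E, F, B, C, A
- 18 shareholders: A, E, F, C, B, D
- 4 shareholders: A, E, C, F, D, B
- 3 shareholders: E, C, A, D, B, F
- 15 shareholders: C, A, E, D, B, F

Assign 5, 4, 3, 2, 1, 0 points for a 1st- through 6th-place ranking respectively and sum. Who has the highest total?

D: 14·4 + 16·5 + 18·0 + 4·1 + 3·2 + 15·2 = 176
C: 14·2 + 16·1 + 18·2 + 4·3 + 3·4 + 15·5 = 179
E: 14·5 + 16·4 + 18·4 + 4·4 + 3·5 + 15·3 = 282
B: 14·0 + 16·2 + 18·1 + 4·0 + 3·1 + 15·1 = 68
F: 14·3 + 16·3 + 18·3 + 4·2 + 3·0 + 15·0 = 152
A: 14·1 + 16·0 + 18·5 + 4·5 + 3·3 + 15·4 = 193
E has the highest Borda score (282).

E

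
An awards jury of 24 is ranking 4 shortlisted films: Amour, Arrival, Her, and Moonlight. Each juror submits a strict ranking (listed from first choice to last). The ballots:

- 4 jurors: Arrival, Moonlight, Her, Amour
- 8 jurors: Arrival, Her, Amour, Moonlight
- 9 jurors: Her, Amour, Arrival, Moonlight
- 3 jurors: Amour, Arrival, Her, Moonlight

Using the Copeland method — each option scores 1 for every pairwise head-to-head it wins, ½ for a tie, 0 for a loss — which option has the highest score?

Arrival

Amour: beats Moonlight; ties Arrival; loses to Her → score 1.5.
Arrival: beats Her and Moonlight; ties Amour → score 2.5.
Her: beats Amour and Moonlight; loses to Arrival → score 2.
Moonlight: loses to Amour, Arrival, and Her → score 0.
Arrival has the best pairwise record.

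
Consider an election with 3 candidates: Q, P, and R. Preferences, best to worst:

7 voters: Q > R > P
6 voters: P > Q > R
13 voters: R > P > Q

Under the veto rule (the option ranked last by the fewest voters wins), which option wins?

Last-place votes: Q 13, P 7, R 6.
R is ranked last by the fewest voters, so R wins.

R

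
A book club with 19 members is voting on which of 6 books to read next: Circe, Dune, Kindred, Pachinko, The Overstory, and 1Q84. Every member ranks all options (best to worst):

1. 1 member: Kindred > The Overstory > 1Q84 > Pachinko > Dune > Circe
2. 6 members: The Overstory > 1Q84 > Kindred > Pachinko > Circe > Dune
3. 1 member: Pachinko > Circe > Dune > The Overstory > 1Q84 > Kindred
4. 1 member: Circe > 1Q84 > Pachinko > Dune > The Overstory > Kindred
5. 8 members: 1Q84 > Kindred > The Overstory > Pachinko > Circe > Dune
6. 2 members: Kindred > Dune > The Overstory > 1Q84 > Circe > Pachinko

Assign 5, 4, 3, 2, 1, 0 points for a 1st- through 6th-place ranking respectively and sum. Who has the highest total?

Circe: 1·0 + 6·1 + 1·4 + 1·5 + 8·1 + 2·1 = 25
Dune: 1·1 + 6·0 + 1·3 + 1·2 + 8·0 + 2·4 = 14
Kindred: 1·5 + 6·3 + 1·0 + 1·0 + 8·4 + 2·5 = 65
Pachinko: 1·2 + 6·2 + 1·5 + 1·3 + 8·2 + 2·0 = 38
The Overstory: 1·4 + 6·5 + 1·2 + 1·1 + 8·3 + 2·3 = 67
1Q84: 1·3 + 6·4 + 1·1 + 1·4 + 8·5 + 2·2 = 76
1Q84 has the highest Borda score (76).

1Q84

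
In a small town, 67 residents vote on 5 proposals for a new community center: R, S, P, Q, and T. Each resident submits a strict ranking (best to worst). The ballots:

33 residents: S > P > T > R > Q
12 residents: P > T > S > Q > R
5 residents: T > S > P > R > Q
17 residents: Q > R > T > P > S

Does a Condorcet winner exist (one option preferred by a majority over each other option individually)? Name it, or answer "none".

Checking pairwise contests:
S beats R 50–17.
T beats S 34–33.
S beats P 38–29.
R beats Q 38–29.
P beats T 45–22.
Every option loses at least one head-to-head, so there is no Condorcet winner.

none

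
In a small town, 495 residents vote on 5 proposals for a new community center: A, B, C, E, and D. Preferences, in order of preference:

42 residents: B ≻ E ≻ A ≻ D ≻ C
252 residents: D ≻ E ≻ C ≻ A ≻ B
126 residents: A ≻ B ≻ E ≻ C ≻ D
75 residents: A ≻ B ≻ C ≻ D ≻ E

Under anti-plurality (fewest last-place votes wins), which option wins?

A

Last-place votes: A 0, B 252, C 42, E 75, D 126.
A is ranked last by the fewest voters, so A wins.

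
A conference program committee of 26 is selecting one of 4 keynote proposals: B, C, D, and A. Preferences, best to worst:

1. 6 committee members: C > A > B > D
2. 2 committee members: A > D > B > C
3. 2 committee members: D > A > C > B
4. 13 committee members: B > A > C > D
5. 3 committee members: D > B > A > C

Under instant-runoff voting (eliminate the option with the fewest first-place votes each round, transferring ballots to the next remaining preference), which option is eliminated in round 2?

C

Round 1: B 13, C 6, D 5, A 2. Eliminate A.
Round 2: B 13, C 6, D 7. Eliminate C.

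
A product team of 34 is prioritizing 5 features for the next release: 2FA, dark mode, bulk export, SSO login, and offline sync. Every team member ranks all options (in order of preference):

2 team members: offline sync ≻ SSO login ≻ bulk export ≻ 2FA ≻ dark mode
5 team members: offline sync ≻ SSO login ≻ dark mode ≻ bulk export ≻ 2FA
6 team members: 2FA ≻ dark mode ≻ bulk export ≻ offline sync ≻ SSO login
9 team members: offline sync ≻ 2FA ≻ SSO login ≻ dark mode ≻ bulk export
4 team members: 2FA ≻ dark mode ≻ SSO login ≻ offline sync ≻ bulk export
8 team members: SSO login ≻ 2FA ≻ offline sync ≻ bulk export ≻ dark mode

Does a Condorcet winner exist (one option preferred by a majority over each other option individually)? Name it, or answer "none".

2FA vs dark mode: 29–5 for 2FA.
2FA vs bulk export: 27–7 for 2FA.
2FA vs SSO login: 19–15 for 2FA.
2FA vs offline sync: 18–16 for 2FA.
2FA beats every other option head-to-head.

2FA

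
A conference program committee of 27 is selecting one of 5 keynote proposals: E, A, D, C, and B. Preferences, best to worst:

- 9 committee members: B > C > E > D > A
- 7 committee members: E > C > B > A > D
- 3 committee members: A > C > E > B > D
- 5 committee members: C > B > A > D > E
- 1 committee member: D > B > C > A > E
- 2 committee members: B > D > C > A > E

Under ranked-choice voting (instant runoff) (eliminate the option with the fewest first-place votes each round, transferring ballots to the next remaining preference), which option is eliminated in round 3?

Round 1: E 7, A 3, D 1, C 5, B 11. Eliminate D.
Round 2: E 7, A 3, C 5, B 12. Eliminate A.
Round 3: E 7, C 8, B 12. Eliminate E.

E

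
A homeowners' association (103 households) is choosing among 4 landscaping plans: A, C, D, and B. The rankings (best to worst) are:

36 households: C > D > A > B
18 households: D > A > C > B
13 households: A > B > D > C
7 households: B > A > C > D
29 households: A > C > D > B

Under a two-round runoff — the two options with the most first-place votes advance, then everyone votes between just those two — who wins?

Round 1 first-place votes: A 42, C 36, D 18, B 7.
A and C advance.
Runoff: A is preferred to C by 67 voters; C by 36.
A wins the runoff.

A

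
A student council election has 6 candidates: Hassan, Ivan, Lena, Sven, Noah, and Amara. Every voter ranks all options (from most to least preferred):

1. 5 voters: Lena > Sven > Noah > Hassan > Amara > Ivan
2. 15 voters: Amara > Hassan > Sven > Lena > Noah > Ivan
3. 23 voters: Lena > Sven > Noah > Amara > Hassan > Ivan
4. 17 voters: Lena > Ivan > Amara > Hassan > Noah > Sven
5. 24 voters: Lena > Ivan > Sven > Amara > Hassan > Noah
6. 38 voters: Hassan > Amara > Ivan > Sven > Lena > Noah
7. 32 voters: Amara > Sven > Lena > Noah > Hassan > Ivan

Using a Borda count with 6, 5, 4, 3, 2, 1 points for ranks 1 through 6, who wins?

Hassan: 5·3 + 15·5 + 23·2 + 17·3 + 24·2 + 38·6 + 32·2 = 527
Ivan: 5·1 + 15·1 + 23·1 + 17·5 + 24·5 + 38·4 + 32·1 = 432
Lena: 5·6 + 15·3 + 23·6 + 17·6 + 24·6 + 38·2 + 32·4 = 663
Sven: 5·5 + 15·4 + 23·5 + 17·1 + 24·4 + 38·3 + 32·5 = 587
Noah: 5·4 + 15·2 + 23·4 + 17·2 + 24·1 + 38·1 + 32·3 = 334
Amara: 5·2 + 15·6 + 23·3 + 17·4 + 24·3 + 38·5 + 32·6 = 691
Amara has the highest Borda score (691).

Amara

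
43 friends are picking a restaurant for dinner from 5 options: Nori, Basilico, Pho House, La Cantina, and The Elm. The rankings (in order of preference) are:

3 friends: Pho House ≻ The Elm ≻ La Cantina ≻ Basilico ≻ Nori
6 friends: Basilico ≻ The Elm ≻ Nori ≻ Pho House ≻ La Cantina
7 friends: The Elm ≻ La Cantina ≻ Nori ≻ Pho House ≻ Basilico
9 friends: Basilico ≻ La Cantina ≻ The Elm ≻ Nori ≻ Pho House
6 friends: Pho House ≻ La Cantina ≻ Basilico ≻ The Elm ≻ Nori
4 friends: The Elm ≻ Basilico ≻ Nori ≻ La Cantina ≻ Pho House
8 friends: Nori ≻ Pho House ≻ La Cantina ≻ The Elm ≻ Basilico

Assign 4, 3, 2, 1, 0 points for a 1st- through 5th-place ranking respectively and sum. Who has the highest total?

The Elm

Nori: 3·0 + 6·2 + 7·2 + 9·1 + 6·0 + 4·2 + 8·4 = 75
Basilico: 3·1 + 6·4 + 7·0 + 9·4 + 6·2 + 4·3 + 8·0 = 87
Pho House: 3·4 + 6·1 + 7·1 + 9·0 + 6·4 + 4·0 + 8·3 = 73
La Cantina: 3·2 + 6·0 + 7·3 + 9·3 + 6·3 + 4·1 + 8·2 = 92
The Elm: 3·3 + 6·3 + 7·4 + 9·2 + 6·1 + 4·4 + 8·1 = 103
The Elm has the highest Borda score (103).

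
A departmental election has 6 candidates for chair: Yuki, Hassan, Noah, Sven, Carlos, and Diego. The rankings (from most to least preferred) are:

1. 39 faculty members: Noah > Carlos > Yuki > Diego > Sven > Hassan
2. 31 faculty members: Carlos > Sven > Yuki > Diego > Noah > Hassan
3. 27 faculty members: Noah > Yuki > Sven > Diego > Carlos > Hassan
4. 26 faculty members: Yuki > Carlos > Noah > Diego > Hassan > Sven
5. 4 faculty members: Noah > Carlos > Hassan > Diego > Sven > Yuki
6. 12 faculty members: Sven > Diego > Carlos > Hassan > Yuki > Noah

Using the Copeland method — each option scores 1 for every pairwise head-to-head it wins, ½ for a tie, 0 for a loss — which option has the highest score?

Yuki: beats Hassan, Sven, and Diego; loses to Noah and Carlos → score 3.
Hassan: loses to Yuki, Noah, Sven, Carlos, and Diego → score 0.
Noah: beats Yuki, Hassan, Sven, Carlos, and Diego → score 5.
Sven: beats Hassan and Diego; loses to Yuki, Noah, and Carlos → score 2.
Carlos: beats Yuki, Hassan, Sven, and Diego; loses to Noah → score 4.
Diego: beats Hassan; loses to Yuki, Noah, Sven, and Carlos → score 1.
Noah has the best pairwise record.

Noah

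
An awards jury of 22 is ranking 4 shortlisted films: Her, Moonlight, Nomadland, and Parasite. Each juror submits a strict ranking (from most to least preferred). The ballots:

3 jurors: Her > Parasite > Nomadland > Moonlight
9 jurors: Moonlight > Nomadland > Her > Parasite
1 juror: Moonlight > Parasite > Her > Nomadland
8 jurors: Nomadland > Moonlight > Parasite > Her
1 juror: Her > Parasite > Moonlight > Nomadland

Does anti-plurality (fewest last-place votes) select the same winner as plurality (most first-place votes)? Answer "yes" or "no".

no

Anti-plurality — last-place votes: Her 8, Moonlight 3, Nomadland 2, Parasite 9. Winner: Nomadland.
Plurality — first-place votes: Her 4, Moonlight 10, Nomadland 8, Parasite 0. Winner: Moonlight.
The two methods disagree.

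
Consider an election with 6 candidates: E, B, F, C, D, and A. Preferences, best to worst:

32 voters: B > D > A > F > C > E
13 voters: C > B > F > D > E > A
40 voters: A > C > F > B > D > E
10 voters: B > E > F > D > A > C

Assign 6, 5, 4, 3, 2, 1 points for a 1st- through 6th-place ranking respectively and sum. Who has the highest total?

E: 32·1 + 13·2 + 40·1 + 10·5 = 148
B: 32·6 + 13·5 + 40·3 + 10·6 = 437
F: 32·3 + 13·4 + 40·4 + 10·4 = 348
C: 32·2 + 13·6 + 40·5 + 10·1 = 352
D: 32·5 + 13·3 + 40·2 + 10·3 = 309
A: 32·4 + 13·1 + 40·6 + 10·2 = 401
B has the highest Borda score (437).

B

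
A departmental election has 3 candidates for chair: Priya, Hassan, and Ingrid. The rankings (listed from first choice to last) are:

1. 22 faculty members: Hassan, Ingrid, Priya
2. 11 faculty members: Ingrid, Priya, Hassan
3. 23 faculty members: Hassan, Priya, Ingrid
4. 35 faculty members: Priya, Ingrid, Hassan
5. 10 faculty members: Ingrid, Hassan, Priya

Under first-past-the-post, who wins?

First-place votes: Priya 35, Hassan 45, Ingrid 21.
Hassan has the most first-place votes.

Hassan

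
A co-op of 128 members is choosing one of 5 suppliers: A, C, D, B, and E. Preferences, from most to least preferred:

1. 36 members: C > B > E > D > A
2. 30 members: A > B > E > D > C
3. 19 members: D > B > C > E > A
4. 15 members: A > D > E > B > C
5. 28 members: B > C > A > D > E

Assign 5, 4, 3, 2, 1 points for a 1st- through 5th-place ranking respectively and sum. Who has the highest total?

B

A: 36·1 + 30·5 + 19·1 + 15·5 + 28·3 = 364
C: 36·5 + 30·1 + 19·3 + 15·1 + 28·4 = 394
D: 36·2 + 30·2 + 19·5 + 15·4 + 28·2 = 343
B: 36·4 + 30·4 + 19·4 + 15·2 + 28·5 = 510
E: 36·3 + 30·3 + 19·2 + 15·3 + 28·1 = 309
B has the highest Borda score (510).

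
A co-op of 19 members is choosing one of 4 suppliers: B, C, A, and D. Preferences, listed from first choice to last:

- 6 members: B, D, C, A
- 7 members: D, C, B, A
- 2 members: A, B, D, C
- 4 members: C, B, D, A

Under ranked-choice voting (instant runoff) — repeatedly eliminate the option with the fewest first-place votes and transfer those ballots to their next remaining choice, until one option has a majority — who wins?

B

Round 1: B 6, C 4, A 2, D 7. Eliminate A.
Round 2: B 8, C 4, D 7. Eliminate C.
Round 3: B 12, D 7. B has a majority.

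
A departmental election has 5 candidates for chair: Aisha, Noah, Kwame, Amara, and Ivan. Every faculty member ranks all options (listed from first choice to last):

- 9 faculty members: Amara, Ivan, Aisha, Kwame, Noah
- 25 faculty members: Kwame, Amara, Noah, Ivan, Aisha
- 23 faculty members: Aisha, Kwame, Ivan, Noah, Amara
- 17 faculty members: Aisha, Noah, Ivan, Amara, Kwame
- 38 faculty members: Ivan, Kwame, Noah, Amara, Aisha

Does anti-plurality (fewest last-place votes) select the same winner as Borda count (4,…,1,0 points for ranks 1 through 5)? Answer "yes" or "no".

Anti-plurality — last-place votes: Aisha 63, Noah 9, Kwame 17, Amara 23, Ivan 0. Winner: Ivan.
Borda — scores: Aisha 178, Noah 200, Kwame 292, Amara 166, Ivan 284. Winner: Kwame.
The two methods disagree.

no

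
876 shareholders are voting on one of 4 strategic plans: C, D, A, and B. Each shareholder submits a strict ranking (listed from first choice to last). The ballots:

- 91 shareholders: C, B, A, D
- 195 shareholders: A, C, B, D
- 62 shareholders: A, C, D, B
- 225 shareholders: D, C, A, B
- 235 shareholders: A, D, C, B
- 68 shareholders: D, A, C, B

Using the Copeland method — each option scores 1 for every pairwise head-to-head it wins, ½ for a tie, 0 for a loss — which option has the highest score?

A

C: beats B; loses to D and A → score 1.
D: beats C and B; loses to A → score 2.
A: beats C, D, and B → score 3.
B: loses to C, D, and A → score 0.
A has the best pairwise record.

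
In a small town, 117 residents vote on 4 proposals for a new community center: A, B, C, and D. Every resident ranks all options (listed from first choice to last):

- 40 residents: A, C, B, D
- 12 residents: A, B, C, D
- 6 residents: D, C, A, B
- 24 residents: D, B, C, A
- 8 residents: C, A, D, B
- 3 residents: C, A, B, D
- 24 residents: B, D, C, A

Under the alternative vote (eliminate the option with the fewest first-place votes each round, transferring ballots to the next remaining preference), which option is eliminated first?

Round 1: A 52, B 24, C 11, D 30. Eliminate C.

C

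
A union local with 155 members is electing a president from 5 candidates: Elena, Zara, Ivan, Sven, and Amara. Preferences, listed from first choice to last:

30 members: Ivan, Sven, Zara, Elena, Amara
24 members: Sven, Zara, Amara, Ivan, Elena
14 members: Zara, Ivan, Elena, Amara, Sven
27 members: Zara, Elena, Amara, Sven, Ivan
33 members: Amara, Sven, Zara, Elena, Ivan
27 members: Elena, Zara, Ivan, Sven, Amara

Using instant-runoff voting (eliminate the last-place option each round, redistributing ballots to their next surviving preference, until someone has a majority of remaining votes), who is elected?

Round 1: Elena 27, Zara 41, Ivan 30, Sven 24, Amara 33. Eliminate Sven.
Round 2: Elena 27, Zara 65, Ivan 30, Amara 33. Eliminate Elena.
Round 3: Zara 92, Ivan 30, Amara 33. Zara has a majority.

Zara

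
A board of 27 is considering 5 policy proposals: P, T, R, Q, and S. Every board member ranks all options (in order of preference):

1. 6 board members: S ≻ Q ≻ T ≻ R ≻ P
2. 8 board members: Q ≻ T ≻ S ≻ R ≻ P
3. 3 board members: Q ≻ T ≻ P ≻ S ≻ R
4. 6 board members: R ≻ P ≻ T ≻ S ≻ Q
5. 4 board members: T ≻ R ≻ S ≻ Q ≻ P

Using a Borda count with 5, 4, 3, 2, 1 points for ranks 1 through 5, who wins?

P: 6·1 + 8·1 + 3·3 + 6·4 + 4·1 = 51
T: 6·3 + 8·4 + 3·4 + 6·3 + 4·5 = 100
R: 6·2 + 8·2 + 3·1 + 6·5 + 4·4 = 77
Q: 6·4 + 8·5 + 3·5 + 6·1 + 4·2 = 93
S: 6·5 + 8·3 + 3·2 + 6·2 + 4·3 = 84
T has the highest Borda score (100).

T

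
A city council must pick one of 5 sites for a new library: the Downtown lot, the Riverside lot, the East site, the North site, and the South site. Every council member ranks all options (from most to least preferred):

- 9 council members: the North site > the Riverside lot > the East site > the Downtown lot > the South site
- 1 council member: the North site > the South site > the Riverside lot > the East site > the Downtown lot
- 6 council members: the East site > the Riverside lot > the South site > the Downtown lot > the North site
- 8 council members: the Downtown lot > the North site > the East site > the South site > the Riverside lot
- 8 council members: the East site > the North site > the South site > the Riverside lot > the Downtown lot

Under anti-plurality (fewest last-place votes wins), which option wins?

Last-place votes: the Downtown lot 9, the Riverside lot 8, the East site 0, the North site 6, the South site 9.
the East site is ranked last by the fewest voters, so the East site wins.

the East site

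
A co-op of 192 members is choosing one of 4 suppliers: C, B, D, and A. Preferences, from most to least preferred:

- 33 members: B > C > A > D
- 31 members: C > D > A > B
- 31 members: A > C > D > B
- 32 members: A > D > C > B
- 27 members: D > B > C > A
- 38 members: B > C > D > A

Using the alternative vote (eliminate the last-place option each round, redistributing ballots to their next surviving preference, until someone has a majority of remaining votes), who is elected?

Round 1: C 31, B 71, D 27, A 63. Eliminate D.
Round 2: C 31, B 98, A 63. B has a majority.

B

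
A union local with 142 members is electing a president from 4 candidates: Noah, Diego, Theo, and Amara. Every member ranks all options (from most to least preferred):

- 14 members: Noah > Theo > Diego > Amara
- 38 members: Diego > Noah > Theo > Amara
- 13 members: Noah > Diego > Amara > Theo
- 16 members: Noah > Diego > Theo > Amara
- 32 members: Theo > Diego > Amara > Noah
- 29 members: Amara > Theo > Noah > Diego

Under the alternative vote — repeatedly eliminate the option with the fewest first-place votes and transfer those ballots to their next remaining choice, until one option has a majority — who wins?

Noah

Round 1: Noah 43, Diego 38, Theo 32, Amara 29. Eliminate Amara.
Round 2: Noah 43, Diego 38, Theo 61. Eliminate Diego.
Round 3: Noah 81, Theo 61. Noah has a majority.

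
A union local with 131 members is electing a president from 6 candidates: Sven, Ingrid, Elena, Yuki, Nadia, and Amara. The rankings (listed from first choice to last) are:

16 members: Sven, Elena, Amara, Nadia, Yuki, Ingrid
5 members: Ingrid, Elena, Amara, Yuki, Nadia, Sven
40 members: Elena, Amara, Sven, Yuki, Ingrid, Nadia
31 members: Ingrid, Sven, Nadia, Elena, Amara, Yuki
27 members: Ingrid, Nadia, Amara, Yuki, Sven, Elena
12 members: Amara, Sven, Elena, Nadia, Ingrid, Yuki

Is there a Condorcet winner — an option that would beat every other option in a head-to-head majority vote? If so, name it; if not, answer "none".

none

Checking pairwise contests:
Amara beats Sven 84–47.
Sven beats Ingrid 68–63.
Sven beats Elena 86–45.
Sven beats Yuki 99–32.
Sven beats Nadia 99–32.
Elena beats Amara 92–39.
Every option loses at least one head-to-head, so there is no Condorcet winner.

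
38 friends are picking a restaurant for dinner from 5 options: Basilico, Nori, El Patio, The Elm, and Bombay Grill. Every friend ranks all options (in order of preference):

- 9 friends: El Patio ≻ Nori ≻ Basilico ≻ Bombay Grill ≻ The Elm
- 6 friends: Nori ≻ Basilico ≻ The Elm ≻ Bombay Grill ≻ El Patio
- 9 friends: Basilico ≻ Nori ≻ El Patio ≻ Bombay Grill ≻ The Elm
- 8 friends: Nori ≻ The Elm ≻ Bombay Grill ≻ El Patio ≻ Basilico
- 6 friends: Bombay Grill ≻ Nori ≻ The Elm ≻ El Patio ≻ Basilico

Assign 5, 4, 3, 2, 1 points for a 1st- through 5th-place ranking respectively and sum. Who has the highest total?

Basilico: 9·3 + 6·4 + 9·5 + 8·1 + 6·1 = 110
Nori: 9·4 + 6·5 + 9·4 + 8·5 + 6·4 = 166
El Patio: 9·5 + 6·1 + 9·3 + 8·2 + 6·2 = 106
The Elm: 9·1 + 6·3 + 9·1 + 8·4 + 6·3 = 86
Bombay Grill: 9·2 + 6·2 + 9·2 + 8·3 + 6·5 = 102
Nori has the highest Borda score (166).

Nori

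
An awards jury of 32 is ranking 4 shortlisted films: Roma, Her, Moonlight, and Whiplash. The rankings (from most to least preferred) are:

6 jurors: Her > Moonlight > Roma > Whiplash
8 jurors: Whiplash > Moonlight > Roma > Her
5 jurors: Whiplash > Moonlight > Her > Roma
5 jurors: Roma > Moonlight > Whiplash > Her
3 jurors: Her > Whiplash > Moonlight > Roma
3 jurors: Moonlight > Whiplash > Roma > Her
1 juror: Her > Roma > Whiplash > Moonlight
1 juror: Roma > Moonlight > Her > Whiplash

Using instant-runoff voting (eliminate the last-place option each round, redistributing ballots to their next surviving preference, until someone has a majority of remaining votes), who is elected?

Round 1: Roma 6, Her 10, Moonlight 3, Whiplash 13. Eliminate Moonlight.
Round 2: Roma 6, Her 10, Whiplash 16. Eliminate Roma.
Round 3: Her 11, Whiplash 21. Whiplash has a majority.

Whiplash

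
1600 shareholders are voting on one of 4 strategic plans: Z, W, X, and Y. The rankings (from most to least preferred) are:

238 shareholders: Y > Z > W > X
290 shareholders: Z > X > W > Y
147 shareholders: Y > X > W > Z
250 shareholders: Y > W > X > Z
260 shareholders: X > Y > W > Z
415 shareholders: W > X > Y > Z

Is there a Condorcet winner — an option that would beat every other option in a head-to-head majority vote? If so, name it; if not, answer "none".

none

Checking pairwise contests:
W beats Z 1072–528.
Y beats W 895–705.
W beats X 903–697.
X beats Y 965–635.
Every option loses at least one head-to-head, so there is no Condorcet winner.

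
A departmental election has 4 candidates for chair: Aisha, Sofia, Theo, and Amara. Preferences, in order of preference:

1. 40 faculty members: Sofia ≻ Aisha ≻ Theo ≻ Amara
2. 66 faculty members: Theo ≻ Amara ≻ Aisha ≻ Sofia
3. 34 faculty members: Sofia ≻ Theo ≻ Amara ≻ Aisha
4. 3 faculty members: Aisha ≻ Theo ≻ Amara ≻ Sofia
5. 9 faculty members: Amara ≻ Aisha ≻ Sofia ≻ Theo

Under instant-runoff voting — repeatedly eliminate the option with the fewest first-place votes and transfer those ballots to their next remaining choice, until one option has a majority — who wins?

Sofia

Round 1: Aisha 3, Sofia 74, Theo 66, Amara 9. Eliminate Aisha.
Round 2: Sofia 74, Theo 69, Amara 9. Eliminate Amara.
Round 3: Sofia 83, Theo 69. Sofia has a majority.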